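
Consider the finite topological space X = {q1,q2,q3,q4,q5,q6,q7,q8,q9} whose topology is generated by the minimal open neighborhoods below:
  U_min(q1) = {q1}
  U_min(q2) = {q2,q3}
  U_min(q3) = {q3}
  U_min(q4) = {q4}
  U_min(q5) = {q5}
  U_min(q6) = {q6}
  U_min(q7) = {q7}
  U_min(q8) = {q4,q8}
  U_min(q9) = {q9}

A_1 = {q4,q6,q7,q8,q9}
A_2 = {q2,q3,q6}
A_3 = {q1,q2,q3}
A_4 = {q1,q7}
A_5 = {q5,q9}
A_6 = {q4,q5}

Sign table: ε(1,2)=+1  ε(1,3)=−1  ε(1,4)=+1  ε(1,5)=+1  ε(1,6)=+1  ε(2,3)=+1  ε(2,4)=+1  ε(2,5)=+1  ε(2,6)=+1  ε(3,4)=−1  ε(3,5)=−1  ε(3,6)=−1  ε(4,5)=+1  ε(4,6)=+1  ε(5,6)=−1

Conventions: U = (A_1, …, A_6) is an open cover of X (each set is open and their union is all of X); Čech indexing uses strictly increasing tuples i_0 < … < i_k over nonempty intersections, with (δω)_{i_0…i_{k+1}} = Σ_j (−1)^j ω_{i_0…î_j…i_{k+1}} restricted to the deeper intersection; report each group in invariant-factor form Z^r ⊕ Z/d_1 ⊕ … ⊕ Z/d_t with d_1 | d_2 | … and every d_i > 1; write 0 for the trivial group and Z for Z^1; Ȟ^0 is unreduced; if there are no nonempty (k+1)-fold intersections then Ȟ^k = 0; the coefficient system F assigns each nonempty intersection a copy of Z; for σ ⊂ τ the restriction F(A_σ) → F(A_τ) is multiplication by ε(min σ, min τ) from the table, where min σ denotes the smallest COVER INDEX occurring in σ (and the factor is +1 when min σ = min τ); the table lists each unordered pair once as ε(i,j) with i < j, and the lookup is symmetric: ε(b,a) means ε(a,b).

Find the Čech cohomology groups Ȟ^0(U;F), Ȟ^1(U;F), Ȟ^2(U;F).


intersection data:
  A12={q6} A14={q7} A15={q9} A16={q4} A23={q2,q3} A34={q1} A56={q5}
C dims 6,7; δ0: rk 6, SNF 1^5·2
Ȟ^0 = (6 − 6) − 0 = 0, so Ȟ^0 ≅ 0
Ȟ^1 = (7 − 0) − 6 = 1 plus torsion [2], so Ȟ^1 ≅ Z ⊕ Z/2
Ȟ^2 = (0 − 0) − 0 = 0, so Ȟ^2 ≅ 0

Ȟ^0 = 0; Ȟ^1 = Z ⊕ Z/2; Ȟ^2 = 0


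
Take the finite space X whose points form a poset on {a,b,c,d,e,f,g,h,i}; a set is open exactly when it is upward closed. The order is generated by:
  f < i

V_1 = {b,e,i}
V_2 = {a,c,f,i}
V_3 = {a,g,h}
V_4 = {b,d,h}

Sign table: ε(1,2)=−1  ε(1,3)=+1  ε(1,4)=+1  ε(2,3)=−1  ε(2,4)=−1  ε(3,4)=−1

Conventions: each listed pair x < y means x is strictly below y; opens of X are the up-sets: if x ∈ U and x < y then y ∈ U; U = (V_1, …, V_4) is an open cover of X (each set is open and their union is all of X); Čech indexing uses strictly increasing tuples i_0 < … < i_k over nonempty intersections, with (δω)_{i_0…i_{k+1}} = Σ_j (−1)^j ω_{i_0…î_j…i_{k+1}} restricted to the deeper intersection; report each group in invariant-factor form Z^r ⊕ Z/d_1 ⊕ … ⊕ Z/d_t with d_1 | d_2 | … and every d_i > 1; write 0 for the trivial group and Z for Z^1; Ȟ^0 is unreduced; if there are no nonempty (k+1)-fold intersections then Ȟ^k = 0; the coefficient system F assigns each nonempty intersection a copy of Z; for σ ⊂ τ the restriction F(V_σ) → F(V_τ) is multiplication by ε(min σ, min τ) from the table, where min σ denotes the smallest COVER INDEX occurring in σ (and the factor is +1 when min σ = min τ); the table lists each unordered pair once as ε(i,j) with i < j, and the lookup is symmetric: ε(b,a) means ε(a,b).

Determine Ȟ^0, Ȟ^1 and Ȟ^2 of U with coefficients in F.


Ȟ^0 ≅ 0, Ȟ^1 ≅ Z/2 and Ȟ^2 ≅ 0

cover nerve:
  V12={i} V14={b} V23={a} V34={h}
C dims 4,4; δ0: rk 4, SNF 1^3·2
Ȟ^0: (4−4)−0=0 ⇒ 0
Ȟ^1: (4−0)−4=0 plus torsion [2] ⇒ Z/2
Ȟ^2: (0−0)−0=0 ⇒ 0


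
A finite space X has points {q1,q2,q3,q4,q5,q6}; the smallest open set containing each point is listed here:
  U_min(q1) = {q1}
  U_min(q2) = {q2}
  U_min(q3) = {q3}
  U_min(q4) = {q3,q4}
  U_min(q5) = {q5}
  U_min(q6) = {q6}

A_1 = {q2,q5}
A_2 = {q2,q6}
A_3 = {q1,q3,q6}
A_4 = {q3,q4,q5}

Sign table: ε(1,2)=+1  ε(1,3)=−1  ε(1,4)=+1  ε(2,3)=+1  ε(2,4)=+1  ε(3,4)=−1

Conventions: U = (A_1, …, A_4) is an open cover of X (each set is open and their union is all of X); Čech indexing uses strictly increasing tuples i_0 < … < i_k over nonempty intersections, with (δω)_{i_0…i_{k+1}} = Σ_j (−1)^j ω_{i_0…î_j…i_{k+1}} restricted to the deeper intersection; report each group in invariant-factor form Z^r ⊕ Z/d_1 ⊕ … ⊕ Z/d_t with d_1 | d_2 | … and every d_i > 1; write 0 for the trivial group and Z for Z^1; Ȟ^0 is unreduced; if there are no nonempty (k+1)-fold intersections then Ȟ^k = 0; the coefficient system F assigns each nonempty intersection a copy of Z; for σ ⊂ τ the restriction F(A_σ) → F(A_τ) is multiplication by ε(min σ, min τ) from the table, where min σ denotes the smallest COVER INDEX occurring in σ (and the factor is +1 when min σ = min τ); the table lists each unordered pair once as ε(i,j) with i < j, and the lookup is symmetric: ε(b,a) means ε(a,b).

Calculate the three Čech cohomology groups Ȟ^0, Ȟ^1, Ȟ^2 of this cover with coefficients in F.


Ȟ^0(U;F) ≅ 0; Ȟ^1(U;F) ≅ Z/2; Ȟ^2(U;F) ≅ 0

nerve of the cover:
  A12={q2} A14={q5} A23={q6} A34={q3}
C dims 4,4; δ0: rk 4, SNF 1^3·2
Ȟ^0 = (4 − 4) − 0 = 0, so Ȟ^0 ≅ 0
Ȟ^1 = (4 − 0) − 4 = 0 plus torsion [2], so Ȟ^1 ≅ Z/2
Ȟ^2 = (0 − 0) − 0 = 0, so Ȟ^2 ≅ 0


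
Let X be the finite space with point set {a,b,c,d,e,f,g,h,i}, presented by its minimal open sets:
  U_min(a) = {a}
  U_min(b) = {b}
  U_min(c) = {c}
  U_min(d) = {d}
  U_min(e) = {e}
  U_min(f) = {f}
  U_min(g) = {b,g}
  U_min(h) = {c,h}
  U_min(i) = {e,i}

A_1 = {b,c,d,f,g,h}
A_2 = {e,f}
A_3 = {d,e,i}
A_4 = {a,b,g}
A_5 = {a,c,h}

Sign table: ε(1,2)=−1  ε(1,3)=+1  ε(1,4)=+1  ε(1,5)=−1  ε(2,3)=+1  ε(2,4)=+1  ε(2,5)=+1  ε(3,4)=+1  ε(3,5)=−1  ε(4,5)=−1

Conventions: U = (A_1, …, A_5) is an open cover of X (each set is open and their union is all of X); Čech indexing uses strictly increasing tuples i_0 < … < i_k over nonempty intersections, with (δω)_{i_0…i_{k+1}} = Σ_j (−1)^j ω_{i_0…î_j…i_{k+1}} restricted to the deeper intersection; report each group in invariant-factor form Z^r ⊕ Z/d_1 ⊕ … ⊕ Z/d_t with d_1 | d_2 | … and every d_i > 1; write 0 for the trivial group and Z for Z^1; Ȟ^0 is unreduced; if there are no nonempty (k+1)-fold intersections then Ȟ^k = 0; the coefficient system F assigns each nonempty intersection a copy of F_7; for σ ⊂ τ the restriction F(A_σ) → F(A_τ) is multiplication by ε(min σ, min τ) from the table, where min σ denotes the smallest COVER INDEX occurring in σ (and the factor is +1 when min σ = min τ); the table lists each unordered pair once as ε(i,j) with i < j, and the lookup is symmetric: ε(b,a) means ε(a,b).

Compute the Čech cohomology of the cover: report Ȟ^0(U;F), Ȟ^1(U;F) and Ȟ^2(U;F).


nerve simplices:
  A12={f} A13={d} A14={b,g} A15={c,h} A23={e} A45={a}
C dims 5,6; δ0: rk_F7 5
degree 0: 5−5−0 = 0 → Ȟ^0 ≅ 0
degree 1: 6−0−5 = 1 → Ȟ^1 ≅ Z/7
degree 2: 0−0−0 = 0 → Ȟ^2 ≅ 0

Ȟ^0(U;F) ≅ 0, Ȟ^1(U;F) ≅ Z/7, Ȟ^2(U;F) ≅ 0


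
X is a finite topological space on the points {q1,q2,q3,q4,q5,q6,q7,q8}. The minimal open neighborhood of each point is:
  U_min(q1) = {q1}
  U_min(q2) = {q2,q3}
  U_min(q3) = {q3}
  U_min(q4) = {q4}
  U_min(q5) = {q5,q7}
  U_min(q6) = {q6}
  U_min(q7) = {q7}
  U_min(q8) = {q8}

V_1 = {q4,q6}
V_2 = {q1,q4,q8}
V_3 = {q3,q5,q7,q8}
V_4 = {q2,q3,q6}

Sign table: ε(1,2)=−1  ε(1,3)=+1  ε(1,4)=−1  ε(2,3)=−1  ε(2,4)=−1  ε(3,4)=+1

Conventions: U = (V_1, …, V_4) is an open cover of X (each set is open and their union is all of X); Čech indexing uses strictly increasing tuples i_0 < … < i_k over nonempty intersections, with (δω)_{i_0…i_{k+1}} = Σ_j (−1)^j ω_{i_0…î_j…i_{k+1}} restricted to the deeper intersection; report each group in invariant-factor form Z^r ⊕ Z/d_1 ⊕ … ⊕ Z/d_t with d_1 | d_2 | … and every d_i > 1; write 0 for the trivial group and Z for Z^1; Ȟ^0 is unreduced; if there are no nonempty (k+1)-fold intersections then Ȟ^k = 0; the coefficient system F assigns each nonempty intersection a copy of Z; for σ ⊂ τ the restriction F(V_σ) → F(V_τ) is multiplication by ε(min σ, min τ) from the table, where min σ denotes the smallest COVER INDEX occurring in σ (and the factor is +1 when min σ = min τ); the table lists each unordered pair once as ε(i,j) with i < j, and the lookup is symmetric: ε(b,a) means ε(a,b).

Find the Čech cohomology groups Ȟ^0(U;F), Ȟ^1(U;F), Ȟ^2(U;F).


Ȟ^0(U;F) ≅ 0, Ȟ^1(U;F) ≅ Z/2 and Ȟ^2(U;F) ≅ 0

cover nerve:
  V12={q4} V14={q6} V23={q8} V34={q3}
C dims 4,4; δ0: rk 4, SNF 1^3·2
Ȟ^0: (4−4)−0=0 ⇒ 0
Ȟ^1: (4−0)−4=0 plus torsion [2] ⇒ Z/2
Ȟ^2: (0−0)−0=0 ⇒ 0


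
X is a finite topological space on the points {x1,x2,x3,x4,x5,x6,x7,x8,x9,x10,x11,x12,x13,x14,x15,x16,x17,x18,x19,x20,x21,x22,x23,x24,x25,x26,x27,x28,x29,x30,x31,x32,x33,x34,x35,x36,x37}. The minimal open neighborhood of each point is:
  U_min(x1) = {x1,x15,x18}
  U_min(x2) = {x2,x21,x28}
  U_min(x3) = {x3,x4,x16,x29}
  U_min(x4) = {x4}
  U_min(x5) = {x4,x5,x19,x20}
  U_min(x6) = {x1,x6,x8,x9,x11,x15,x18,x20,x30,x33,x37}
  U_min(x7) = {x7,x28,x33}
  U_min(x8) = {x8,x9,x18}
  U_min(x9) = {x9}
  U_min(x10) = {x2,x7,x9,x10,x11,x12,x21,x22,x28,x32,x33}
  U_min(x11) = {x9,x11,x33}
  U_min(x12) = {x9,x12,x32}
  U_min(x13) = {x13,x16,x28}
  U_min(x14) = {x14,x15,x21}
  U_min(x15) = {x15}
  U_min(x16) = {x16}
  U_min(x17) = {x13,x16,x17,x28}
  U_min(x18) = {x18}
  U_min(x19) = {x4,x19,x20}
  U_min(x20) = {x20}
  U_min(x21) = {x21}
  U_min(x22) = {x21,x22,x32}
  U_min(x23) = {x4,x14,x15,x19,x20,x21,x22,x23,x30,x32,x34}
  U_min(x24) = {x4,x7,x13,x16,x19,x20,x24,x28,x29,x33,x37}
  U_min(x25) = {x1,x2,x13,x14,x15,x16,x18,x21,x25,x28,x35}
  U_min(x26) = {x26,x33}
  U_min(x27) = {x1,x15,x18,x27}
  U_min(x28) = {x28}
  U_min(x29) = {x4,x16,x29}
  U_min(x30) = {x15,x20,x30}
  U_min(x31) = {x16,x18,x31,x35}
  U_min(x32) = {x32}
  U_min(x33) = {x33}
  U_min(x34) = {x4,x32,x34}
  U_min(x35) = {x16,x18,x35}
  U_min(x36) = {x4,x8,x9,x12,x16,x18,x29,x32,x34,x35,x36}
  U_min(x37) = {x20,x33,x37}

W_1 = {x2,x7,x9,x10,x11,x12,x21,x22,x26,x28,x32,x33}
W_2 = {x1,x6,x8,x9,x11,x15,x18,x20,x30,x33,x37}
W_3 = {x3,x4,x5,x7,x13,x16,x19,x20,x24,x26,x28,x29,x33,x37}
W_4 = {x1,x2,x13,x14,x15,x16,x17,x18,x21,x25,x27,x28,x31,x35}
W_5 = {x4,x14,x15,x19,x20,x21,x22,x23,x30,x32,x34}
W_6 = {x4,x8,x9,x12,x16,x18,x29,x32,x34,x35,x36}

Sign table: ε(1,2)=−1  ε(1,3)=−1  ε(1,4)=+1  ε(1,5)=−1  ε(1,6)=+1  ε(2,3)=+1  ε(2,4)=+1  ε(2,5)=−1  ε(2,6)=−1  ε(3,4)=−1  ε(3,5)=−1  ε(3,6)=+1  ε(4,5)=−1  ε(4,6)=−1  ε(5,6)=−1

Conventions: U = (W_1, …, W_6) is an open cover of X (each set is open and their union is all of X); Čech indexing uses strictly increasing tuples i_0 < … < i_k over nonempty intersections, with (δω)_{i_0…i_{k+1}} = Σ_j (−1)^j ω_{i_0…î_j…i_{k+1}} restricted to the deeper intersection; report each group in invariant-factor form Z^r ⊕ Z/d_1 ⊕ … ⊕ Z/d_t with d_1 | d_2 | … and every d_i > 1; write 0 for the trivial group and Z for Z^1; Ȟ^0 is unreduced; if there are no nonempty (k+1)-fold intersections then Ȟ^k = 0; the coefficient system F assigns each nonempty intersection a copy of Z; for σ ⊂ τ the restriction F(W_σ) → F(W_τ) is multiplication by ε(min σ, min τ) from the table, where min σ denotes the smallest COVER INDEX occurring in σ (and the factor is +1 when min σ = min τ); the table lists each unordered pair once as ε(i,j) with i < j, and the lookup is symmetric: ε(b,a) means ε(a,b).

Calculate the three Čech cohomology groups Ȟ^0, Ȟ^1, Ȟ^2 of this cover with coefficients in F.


nerve simplices:
  W12={x9,x11,x33} W13={x7,x26,x28,x33} W14={x2,x21,x28} W15={x21,x22,x32} W16={x9,x12,x32} W23={x20,x33,x37} W24={x1,x15,x18} W25={x15,x20,x30} W26={x8,x9,x18} W34={x13,x16,x28} W35={x4,x19,x20} W36={x4,x16,x29} W45={x14,x15,x21} W46={x16,x18,x35} W56={x4,x32,x34}
  W123={x33} W126={x9} W134={x28} W145={x21} W156={x32} W235={x20} W245={x15} W246={x18} W346={x16} W356={x4}
C dims 6,15,10; δ0: rk 6, SNF 1^5·2; δ1: rk 9, SNF 1^9
degree 0: 6−6−0 = 0 → Ȟ^0 ≅ 0
degree 1: 15−9−6 = 0 plus torsion [2] → Ȟ^1 ≅ Z/2
degree 2: 10−0−9 = 1 → Ȟ^2 ≅ Z

Ȟ^0 = 0,  Ȟ^1 = Z/2,  Ȟ^2 = Z


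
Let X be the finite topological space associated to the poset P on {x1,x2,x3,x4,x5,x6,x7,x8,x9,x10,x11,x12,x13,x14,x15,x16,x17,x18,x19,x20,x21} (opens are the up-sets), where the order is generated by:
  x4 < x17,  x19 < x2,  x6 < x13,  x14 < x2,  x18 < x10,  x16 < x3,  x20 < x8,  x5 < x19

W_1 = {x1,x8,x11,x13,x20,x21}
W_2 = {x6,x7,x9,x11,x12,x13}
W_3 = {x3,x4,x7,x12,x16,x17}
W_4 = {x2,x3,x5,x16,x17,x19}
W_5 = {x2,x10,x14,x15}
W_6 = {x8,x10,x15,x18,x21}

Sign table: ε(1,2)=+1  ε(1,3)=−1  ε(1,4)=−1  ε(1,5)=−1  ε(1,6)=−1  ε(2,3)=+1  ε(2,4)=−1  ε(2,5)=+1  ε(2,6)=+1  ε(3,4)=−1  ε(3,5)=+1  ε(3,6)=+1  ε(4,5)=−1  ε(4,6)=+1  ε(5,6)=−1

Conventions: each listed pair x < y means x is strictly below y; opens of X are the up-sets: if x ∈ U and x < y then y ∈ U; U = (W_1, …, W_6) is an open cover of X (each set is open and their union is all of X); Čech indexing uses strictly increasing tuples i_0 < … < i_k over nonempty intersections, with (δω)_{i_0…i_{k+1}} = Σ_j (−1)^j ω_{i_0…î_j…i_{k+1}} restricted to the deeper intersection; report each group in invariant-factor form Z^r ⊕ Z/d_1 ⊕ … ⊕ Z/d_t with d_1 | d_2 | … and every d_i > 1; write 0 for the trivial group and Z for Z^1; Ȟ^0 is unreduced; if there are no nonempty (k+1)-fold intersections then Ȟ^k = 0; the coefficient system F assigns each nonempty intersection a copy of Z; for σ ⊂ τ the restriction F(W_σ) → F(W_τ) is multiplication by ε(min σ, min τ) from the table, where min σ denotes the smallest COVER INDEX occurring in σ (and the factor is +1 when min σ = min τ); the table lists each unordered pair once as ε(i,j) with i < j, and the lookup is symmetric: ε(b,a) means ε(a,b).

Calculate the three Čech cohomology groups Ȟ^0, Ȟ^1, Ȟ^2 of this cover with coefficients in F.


nerve of the cover:
  W12={x11,x13} W16={x8,x21} W23={x7,x12} W34={x3,x16,x17} W45={x2} W56={x10,x15}
C dims 6,6; δ0: rk 5, SNF 1^5
Ȟ^0 = (6 − 5) − 0 = 1, so Ȟ^0 ≅ Z
Ȟ^1 = (6 − 0) − 5 = 1, so Ȟ^1 ≅ Z
Ȟ^2 = (0 − 0) − 0 = 0, so Ȟ^2 ≅ 0

Ȟ^0(U;F) ≅ Z; Ȟ^1(U;F) ≅ Z; Ȟ^2(U;F) ≅ 0


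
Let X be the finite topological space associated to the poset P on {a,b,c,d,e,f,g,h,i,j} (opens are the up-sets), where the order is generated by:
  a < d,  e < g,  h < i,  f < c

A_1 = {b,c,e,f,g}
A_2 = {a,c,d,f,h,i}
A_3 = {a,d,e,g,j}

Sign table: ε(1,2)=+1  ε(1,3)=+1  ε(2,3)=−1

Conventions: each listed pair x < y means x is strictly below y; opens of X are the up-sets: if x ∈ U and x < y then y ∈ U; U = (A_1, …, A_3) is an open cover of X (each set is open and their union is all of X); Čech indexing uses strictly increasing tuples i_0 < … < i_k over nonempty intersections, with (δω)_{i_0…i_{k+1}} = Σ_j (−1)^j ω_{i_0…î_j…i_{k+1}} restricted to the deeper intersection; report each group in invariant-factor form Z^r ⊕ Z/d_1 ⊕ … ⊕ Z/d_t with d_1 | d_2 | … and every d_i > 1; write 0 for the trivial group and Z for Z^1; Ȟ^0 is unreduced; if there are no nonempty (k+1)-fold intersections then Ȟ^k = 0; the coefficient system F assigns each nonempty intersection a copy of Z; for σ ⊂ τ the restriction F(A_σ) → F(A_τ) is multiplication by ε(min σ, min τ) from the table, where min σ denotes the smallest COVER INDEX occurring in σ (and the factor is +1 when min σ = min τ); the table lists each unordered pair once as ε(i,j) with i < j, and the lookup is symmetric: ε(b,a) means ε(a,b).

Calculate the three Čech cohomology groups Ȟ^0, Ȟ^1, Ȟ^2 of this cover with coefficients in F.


cover nerve:
  A12={c,f} A13={e,g} A23={a,d}
C dims 3,3; δ0: rk 3, SNF 1^2·2
Ȟ^0: (3−3)−0=0 ⇒ 0
Ȟ^1: (3−0)−3=0 plus torsion [2] ⇒ Z/2
Ȟ^2: (0−0)−0=0 ⇒ 0

Ȟ^0 = 0,  Ȟ^1 = Z/2,  Ȟ^2 = 0


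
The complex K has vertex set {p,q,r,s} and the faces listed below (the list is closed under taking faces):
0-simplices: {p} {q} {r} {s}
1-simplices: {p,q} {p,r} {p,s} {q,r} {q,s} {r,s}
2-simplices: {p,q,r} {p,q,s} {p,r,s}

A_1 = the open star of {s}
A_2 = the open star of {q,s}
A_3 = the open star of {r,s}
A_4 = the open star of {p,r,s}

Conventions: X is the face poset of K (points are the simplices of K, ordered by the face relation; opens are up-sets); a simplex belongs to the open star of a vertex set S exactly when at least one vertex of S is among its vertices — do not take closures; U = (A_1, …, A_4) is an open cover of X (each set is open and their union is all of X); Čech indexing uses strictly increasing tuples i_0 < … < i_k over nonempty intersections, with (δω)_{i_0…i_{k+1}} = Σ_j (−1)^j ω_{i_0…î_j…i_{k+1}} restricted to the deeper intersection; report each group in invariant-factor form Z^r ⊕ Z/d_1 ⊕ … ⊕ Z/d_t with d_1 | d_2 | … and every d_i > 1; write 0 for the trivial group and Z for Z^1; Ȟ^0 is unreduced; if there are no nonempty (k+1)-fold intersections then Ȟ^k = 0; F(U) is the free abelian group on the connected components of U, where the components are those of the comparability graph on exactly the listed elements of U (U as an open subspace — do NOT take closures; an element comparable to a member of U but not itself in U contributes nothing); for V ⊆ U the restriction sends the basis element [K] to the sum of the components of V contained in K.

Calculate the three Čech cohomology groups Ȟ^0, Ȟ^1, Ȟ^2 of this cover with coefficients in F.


nonempty intersections:
  A1={{s},{p,s},{q,s},{r,s},{p,q,s},{p,r,s}} A2={{q},{s},{p,q},{p,s},{q,r},{q,s},{r,s},{p,q,r},{p,q,s},{p,r,s}} A3={{r},{s},{p,r},{p,s},{q,r},{q,s},{r,s},{p,q,r},{p,q,s},{p,r,s}} A4={{p},{r},{s},{p,q},{p,r},{p,s},{q,r},{q,s},{r,s},{p,q,r},{p,q,s},{p,r,s}}
  A12={{s},{p,s},{q,s},{r,s},{p,q,s},{p,r,s}} A13={{s},{p,s},{q,s},{r,s},{p,q,s},{p,r,s}} A14={{s},{p,s},{q,s},{r,s},{p,q,s},{p,r,s}} A23={{s},{p,s},{q,r},{q,s},{r,s},{p,q,r},{p,q,s},{p,r,s}} A24={{s},{p,q},{p,s},{q,r},{q,s},{r,s},{p,q,r},{p,q,s},{p,r,s}} A34={{r},{s},{p,r},{p,s},{q,r},{q,s},{r,s},{p,q,r},{p,q,s},{p,r,s}}
  A123={{s},{p,s},{q,s},{r,s},{p,q,s},{p,r,s}} A124={{s},{p,s},{q,s},{r,s},{p,q,s},{p,r,s}} A134={{s},{p,s},{q,s},{r,s},{p,q,s},{p,r,s}} A234={{s},{p,s},{q,r},{q,s},{r,s},{p,q,r},{p,q,s},{p,r,s}}
  A1234={{s},{p,s},{q,s},{r,s},{p,q,s},{p,r,s}}
components per intersection:
  A1: {{s},{p,s},{q,s},{r,s},{p,q,s},{p,r,s}}
  A2: {{q},{s},{p,q},{p,s},{q,r},{q,s},{r,s},{p,q,r},{p,q,s},{p,r,s}}
  A3: {{r},{s},{p,r},{p,s},{q,r},{q,s},{r,s},{p,q,r},{p,q,s},{p,r,s}}
  A4: {{p},{r},{s},{p,q},{p,r},{p,s},{q,r},{q,s},{r,s},{p,q,r},{p,q,s},{p,r,s}}
  A12: {{s},{p,s},{q,s},{r,s},{p,q,s},{p,r,s}}
  A13: {{s},{p,s},{q,s},{r,s},{p,q,s},{p,r,s}}
  A14: {{s},{p,s},{q,s},{r,s},{p,q,s},{p,r,s}}
  A23: {{s},{p,s},{q,s},{r,s},{p,q,s},{p,r,s}} {{q,r},{p,q,r}}
  A24: {{s},{p,q},{p,s},{q,r},{q,s},{r,s},{p,q,r},{p,q,s},{p,r,s}}
  A34: {{r},{s},{p,r},{p,s},{q,r},{q,s},{r,s},{p,q,r},{p,q,s},{p,r,s}}
  A123: {{s},{p,s},{q,s},{r,s},{p,q,s},{p,r,s}}
  A124: {{s},{p,s},{q,s},{r,s},{p,q,s},{p,r,s}}
  A134: {{s},{p,s},{q,s},{r,s},{p,q,s},{p,r,s}}
  A234: {{s},{p,s},{q,s},{r,s},{p,q,s},{p,r,s}} {{q,r},{p,q,r}}
  A1234: {{s},{p,s},{q,s},{r,s},{p,q,s},{p,r,s}}
C dims 4,7,5,1; δ0: rk 3, SNF 1^3; δ1: rk 4, SNF 1^4; δ2: rk 1, SNF 1^1
Ȟ^0: (4−3)−0=1 ⇒ Z
Ȟ^1: (7−4)−3=0 ⇒ 0
Ȟ^2: (5−1)−4=0 ⇒ 0

Ȟ^0(U;F) ≅ Z,  Ȟ^1(U;F) ≅ 0,  Ȟ^2(U;F) ≅ 0


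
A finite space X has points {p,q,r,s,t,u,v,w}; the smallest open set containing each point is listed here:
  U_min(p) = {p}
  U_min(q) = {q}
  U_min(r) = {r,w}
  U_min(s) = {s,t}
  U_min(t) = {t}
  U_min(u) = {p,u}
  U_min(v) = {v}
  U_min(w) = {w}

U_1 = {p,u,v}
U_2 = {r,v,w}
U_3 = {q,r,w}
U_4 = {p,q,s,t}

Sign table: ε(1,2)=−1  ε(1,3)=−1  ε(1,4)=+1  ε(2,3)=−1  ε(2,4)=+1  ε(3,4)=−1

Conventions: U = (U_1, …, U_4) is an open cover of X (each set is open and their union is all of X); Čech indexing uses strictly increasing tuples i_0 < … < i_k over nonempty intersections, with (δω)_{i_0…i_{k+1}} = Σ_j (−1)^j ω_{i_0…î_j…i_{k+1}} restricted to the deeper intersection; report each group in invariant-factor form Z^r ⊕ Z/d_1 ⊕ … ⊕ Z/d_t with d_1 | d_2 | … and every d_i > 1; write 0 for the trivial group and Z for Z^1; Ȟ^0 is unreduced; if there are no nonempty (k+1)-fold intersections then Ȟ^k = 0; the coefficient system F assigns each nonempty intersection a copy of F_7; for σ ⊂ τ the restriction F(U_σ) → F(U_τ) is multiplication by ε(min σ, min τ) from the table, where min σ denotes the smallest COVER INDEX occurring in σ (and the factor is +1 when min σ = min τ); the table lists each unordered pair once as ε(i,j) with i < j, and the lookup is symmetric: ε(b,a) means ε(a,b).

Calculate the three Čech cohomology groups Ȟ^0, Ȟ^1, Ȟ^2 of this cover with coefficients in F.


nonempty intersections:
  U12={v} U14={p} U23={r,w} U34={q}
C dims 4,4; δ0: rk_F7 4
Ȟ^0: (4−4)−0=0 ⇒ 0
Ȟ^1: (4−0)−4=0 ⇒ 0
Ȟ^2: (0−0)−0=0 ⇒ 0

Ȟ^0 ≅ 0, Ȟ^1 ≅ 0, Ȟ^2 ≅ 0


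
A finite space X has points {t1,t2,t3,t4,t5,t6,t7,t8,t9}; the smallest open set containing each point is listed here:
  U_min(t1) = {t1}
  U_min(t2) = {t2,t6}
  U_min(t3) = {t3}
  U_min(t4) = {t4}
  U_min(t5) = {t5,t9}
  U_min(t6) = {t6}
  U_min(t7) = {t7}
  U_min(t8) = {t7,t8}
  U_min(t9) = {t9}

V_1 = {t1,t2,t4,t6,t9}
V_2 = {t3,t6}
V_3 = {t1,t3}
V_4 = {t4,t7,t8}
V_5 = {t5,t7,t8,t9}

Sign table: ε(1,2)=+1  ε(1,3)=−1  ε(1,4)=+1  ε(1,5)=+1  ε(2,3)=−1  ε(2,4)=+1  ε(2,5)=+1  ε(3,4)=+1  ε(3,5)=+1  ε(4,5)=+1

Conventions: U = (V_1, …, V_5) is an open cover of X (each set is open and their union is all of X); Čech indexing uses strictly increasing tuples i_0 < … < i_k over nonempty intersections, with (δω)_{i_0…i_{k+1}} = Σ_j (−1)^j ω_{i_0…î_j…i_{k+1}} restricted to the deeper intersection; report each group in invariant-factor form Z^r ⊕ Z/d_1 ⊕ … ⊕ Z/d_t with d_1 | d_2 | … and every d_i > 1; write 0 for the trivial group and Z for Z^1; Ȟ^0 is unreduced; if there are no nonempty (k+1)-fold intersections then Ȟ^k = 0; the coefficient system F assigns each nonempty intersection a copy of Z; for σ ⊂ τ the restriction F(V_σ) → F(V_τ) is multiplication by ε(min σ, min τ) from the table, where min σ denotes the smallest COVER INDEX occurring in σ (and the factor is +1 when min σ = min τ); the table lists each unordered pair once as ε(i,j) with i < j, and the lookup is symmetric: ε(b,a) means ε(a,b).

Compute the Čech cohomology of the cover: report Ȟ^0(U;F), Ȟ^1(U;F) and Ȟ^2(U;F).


Ȟ^0 = Z,  Ȟ^1 = Z^2,  Ȟ^2 = 0

nerve of the cover:
  V12={t6} V13={t1} V14={t4} V15={t9} V23={t3} V45={t7,t8}
C dims 5,6; δ0: rk 4, SNF 1^4
Ȟ^0 = (5 − 4) − 0 = 1, so Ȟ^0 ≅ Z
Ȟ^1 = (6 − 0) − 4 = 2, so Ȟ^1 ≅ Z^2
Ȟ^2 = (0 − 0) − 0 = 0, so Ȟ^2 ≅ 0


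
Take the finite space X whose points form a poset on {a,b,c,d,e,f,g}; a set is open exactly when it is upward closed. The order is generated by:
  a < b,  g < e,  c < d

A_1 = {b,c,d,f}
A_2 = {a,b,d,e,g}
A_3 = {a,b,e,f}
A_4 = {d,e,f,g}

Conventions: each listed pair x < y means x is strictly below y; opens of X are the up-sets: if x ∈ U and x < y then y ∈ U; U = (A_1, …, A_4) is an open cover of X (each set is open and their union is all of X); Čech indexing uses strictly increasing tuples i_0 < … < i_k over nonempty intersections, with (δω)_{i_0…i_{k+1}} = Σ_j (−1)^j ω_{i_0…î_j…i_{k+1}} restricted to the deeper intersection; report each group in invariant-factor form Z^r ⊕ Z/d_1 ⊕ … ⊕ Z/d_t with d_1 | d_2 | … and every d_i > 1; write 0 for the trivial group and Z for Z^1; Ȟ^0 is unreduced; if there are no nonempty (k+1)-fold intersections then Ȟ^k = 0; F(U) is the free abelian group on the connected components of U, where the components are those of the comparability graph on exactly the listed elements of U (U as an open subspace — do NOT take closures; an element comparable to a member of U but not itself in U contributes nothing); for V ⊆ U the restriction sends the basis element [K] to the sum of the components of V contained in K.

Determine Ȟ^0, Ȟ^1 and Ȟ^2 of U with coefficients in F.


nonempty intersections:
  A12={b,d} A13={b,f} A14={d,f} A23={a,b,e} A24={d,e,g} A34={e,f}
  A123={b} A124={d} A134={f} A234={e}
components per intersection:
  A1: {b} {c,d} {f}
  A2: {a,b} {d} {e,g}
  A3: {a,b} {e} {f}
  A4: {d} {e,g} {f}
  A12: {b} {d}
  A13: {b} {f}
  A14: {d} {f}
  A23: {a,b} {e}
  A24: {d} {e,g}
  A34: {e} {f}
  A123: {b}
  A124: {d}
  A134: {f}
  A234: {e}
C dims 12,12,4; δ0: rk 8, SNF 1^8; δ1: rk 4, SNF 1^4
Ȟ^0: (12−8)−0=4 ⇒ Z^4
Ȟ^1: (12−4)−8=0 ⇒ 0
Ȟ^2: (4−0)−4=0 ⇒ 0

Ȟ^0 ≅ Z^4; Ȟ^1 ≅ 0; Ȟ^2 ≅ 0


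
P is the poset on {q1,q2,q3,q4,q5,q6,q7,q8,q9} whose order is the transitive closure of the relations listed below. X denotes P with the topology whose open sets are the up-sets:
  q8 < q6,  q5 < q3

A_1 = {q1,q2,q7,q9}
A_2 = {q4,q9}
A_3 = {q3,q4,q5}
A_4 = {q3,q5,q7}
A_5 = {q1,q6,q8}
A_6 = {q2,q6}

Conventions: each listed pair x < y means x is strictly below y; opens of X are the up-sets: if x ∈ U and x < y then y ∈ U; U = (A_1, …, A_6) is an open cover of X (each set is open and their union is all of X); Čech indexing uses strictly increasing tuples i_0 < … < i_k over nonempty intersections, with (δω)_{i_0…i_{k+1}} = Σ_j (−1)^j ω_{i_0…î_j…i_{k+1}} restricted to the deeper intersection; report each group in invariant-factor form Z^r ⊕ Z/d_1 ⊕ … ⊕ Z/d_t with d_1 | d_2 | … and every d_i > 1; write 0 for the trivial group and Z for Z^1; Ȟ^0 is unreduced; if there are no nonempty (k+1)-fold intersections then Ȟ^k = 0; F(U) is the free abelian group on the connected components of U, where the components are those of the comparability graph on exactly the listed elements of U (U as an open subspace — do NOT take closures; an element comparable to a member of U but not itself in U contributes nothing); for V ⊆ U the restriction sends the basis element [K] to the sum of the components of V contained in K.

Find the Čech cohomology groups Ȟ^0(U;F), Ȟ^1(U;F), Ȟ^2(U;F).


Ȟ^0 = Z^7, Ȟ^1 = 0 and Ȟ^2 = 0

nerve simplices:
  A12={q9} A14={q7} A15={q1} A16={q2} A23={q4} A34={q3,q5} A56={q6}
components per intersection:
  A1: {q1} {q2} {q7} {q9}
  A2: {q4} {q9}
  A3: {q3,q5} {q4}
  A4: {q3,q5} {q7}
  A5: {q1} {q6,q8}
  A6: {q2} {q6}
  A12: {q9}
  A14: {q7}
  A15: {q1}
  A16: {q2}
  A23: {q4}
  A34: {q3,q5}
  A56: {q6}
C dims 14,7; δ0: rk 7, SNF 1^7
degree 0: 14−7−0 = 7 → Ȟ^0 ≅ Z^7
degree 1: 7−0−7 = 0 → Ȟ^1 ≅ 0
degree 2: 0−0−0 = 0 → Ȟ^2 ≅ 0


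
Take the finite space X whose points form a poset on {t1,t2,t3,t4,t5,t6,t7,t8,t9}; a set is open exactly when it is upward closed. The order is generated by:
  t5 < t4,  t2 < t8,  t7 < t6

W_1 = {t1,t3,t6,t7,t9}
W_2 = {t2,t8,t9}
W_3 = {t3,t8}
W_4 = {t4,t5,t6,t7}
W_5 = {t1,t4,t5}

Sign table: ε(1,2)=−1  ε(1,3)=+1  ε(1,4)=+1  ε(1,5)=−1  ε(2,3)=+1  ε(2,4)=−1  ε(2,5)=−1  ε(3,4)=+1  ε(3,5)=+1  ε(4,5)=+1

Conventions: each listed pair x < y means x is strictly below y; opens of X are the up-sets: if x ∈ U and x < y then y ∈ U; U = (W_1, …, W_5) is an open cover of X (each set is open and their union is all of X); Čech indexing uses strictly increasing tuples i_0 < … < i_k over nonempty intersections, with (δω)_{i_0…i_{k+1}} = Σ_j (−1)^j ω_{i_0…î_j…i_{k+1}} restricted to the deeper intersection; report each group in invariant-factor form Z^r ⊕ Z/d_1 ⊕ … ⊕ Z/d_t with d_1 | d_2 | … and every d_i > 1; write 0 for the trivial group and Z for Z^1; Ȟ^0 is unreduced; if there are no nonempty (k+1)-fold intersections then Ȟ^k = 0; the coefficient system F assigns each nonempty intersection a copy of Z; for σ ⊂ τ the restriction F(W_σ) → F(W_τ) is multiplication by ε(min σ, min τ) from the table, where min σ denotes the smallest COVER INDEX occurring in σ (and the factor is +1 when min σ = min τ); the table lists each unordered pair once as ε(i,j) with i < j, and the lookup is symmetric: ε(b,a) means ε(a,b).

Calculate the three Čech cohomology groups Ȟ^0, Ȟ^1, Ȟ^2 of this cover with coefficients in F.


Ȟ^0(U;F) ≅ 0, Ȟ^1(U;F) ≅ Z ⊕ Z/2 and Ȟ^2(U;F) ≅ 0

nonempty intersections:
  W12={t9} W13={t3} W14={t6,t7} W15={t1} W23={t8} W45={t4,t5}
C dims 5,6; δ0: rk 5, SNF 1^4·2
Ȟ^0: (5−5)−0=0 ⇒ 0
Ȟ^1: (6−0)−5=1 plus torsion [2] ⇒ Z ⊕ Z/2
Ȟ^2: (0−0)−0=0 ⇒ 0


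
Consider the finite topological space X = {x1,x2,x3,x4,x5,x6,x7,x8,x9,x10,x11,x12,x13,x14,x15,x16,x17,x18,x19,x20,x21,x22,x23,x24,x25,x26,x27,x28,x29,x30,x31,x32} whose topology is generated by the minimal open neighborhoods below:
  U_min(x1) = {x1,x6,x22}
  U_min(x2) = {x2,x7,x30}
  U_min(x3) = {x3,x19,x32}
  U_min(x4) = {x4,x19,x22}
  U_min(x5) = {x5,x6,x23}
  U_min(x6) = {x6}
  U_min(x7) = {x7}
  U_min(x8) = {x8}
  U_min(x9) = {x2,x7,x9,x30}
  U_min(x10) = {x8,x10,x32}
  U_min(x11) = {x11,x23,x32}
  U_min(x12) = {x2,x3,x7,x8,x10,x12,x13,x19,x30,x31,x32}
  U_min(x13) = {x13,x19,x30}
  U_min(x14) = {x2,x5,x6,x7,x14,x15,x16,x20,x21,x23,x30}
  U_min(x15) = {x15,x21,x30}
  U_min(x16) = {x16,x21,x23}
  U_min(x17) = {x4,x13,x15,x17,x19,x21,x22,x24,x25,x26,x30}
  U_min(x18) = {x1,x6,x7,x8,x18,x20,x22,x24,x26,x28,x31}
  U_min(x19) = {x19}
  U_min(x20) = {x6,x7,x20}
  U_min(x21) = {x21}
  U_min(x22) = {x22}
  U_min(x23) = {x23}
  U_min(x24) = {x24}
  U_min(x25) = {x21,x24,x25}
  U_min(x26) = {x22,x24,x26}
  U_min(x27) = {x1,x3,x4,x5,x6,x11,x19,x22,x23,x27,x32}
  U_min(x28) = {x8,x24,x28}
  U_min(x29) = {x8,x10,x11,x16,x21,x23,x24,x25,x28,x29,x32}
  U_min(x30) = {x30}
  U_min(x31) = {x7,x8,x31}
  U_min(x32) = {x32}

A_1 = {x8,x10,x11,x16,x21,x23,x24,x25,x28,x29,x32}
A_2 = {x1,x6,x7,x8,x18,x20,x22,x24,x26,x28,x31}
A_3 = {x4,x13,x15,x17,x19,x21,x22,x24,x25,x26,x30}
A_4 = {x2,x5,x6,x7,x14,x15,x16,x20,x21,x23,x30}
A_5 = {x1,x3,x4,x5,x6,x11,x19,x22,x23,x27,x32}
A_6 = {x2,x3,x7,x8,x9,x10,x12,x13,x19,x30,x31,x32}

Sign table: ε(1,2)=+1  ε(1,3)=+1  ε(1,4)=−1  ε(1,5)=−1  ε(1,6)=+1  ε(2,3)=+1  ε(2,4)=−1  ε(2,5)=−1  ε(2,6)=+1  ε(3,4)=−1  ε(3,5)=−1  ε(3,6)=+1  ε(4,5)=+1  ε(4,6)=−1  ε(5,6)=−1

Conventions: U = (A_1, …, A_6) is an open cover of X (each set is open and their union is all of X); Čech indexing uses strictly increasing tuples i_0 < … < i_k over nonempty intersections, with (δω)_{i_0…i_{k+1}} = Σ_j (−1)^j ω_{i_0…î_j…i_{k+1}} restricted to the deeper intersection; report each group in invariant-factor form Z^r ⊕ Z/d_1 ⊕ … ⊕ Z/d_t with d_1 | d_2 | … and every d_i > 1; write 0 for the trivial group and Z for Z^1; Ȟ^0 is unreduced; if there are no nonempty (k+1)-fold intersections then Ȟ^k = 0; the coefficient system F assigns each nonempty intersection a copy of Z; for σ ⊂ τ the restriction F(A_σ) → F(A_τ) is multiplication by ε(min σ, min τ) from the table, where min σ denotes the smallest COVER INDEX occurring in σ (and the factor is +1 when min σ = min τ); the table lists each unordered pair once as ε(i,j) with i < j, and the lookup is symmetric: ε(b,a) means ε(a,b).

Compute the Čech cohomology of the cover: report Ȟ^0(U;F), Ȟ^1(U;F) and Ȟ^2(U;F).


intersection data:
  A12={x8,x24,x28} A13={x21,x24,x25} A14={x16,x21,x23} A15={x11,x23,x32} A16={x8,x10,x32} A23={x22,x24,x26} A24={x6,x7,x20} A25={x1,x6,x22} A26={x7,x8,x31} A34={x15,x21,x30} A35={x4,x19,x22} A36={x13,x19,x30} A45={x5,x6,x23} A46={x2,x7,x30} A56={x3,x19,x32}
  A123={x24} A126={x8} A134={x21} A145={x23} A156={x32} A235={x22} A245={x6} A246={x7} A346={x30} A356={x19}
C dims 6,15,10; δ0: rk 5, SNF 1^5; δ1: rk 10, SNF 1^9·2
Ȟ^0 = (6 − 5) − 0 = 1, so Ȟ^0 ≅ Z
Ȟ^1 = (15 − 10) − 5 = 0, so Ȟ^1 ≅ 0
Ȟ^2 = (10 − 0) − 10 = 0 plus torsion [2], so Ȟ^2 ≅ Z/2

Ȟ^0 = Z, Ȟ^1 = 0 and Ȟ^2 = Z/2


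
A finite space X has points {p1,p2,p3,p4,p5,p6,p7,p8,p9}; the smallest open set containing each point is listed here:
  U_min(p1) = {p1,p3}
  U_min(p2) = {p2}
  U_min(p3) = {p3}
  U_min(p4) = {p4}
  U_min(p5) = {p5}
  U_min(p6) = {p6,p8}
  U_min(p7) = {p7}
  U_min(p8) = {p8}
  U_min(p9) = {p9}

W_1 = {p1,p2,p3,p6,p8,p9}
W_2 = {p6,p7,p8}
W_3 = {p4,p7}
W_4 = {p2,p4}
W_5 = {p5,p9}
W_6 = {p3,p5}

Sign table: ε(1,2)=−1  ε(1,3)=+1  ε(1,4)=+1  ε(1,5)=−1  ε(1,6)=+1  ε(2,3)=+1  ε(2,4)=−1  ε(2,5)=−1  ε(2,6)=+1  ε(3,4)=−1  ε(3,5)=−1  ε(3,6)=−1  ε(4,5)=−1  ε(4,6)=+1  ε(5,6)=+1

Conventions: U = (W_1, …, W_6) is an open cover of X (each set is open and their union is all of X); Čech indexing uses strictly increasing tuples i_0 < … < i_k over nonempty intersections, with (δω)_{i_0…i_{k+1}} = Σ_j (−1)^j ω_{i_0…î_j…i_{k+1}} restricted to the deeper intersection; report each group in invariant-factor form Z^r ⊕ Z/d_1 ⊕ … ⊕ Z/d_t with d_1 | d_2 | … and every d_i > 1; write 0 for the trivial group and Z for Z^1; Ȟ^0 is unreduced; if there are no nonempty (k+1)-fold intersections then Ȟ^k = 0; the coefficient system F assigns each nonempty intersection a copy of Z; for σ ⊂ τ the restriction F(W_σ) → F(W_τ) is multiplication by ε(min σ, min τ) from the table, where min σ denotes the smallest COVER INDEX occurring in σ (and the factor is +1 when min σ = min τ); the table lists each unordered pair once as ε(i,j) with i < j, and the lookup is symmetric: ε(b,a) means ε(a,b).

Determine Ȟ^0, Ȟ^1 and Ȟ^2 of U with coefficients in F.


Ȟ^0 ≅ 0,  Ȟ^1 ≅ Z ⊕ Z/2,  Ȟ^2 ≅ 0

cover nerve:
  W12={p6,p8} W14={p2} W15={p9} W16={p3} W23={p7} W34={p4} W56={p5}
C dims 6,7; δ0: rk 6, SNF 1^5·2
Ȟ^0: (6−6)−0=0 ⇒ 0
Ȟ^1: (7−0)−6=1 plus torsion [2] ⇒ Z ⊕ Z/2
Ȟ^2: (0−0)−0=0 ⇒ 0


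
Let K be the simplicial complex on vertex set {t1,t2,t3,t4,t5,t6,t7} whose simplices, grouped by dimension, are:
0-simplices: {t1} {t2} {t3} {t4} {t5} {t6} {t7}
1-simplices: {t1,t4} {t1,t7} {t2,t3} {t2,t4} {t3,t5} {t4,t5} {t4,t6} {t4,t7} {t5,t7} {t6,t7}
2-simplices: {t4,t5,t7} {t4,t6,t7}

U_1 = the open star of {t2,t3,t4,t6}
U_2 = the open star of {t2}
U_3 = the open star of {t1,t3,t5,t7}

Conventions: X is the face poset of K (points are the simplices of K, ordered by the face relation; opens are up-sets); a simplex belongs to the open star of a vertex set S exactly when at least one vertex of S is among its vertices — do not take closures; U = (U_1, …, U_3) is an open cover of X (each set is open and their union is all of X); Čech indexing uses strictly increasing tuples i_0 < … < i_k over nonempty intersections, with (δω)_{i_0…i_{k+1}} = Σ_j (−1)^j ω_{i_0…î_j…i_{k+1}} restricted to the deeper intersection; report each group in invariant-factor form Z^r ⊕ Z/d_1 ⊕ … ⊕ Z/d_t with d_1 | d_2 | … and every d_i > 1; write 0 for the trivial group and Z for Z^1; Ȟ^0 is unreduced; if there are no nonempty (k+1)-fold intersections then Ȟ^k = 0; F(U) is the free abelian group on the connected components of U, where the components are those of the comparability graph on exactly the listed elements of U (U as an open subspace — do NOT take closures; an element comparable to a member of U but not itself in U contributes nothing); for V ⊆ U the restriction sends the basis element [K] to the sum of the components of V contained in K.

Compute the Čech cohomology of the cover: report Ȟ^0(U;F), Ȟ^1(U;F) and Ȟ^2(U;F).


intersection data:
  U1={{t2},{t3},{t4},{t6},{t1,t4},{t2,t3},{t2,t4},{t3,t5},{t4,t5},{t4,t6},{t4,t7},{t6,t7},{t4,t5,t7},{t4,t6,t7}} U2={{t2},{t2,t3},{t2,t4}} U3={{t1},{t3},{t5},{t7},{t1,t4},{t1,t7},{t2,t3},{t3,t5},{t4,t5},{t4,t7},{t5,t7},{t6,t7},{t4,t5,t7},{t4,t6,t7}}
  U12={{t2},{t2,t3},{t2,t4}} U13={{t3},{t1,t4},{t2,t3},{t3,t5},{t4,t5},{t4,t7},{t6,t7},{t4,t5,t7},{t4,t6,t7}} U23={{t2,t3}}
  U123={{t2,t3}}
components per intersection:
  U1: {{t2},{t3},{t4},{t6},{t1,t4},{t2,t3},{t2,t4},{t3,t5},{t4,t5},{t4,t6},{t4,t7},{t6,t7},{t4,t5,t7},{t4,t6,t7}}
  U2: {{t2},{t2,t3},{t2,t4}}
  U3: {{t1},{t3},{t5},{t7},{t1,t4},{t1,t7},{t2,t3},{t3,t5},{t4,t5},{t4,t7},{t5,t7},{t6,t7},{t4,t5,t7},{t4,t6,t7}}
  U12: {{t2},{t2,t3},{t2,t4}}
  U13: {{t3},{t2,t3},{t3,t5}} {{t1,t4}} {{t4,t5},{t4,t7},{t6,t7},{t4,t5,t7},{t4,t6,t7}}
  U23: {{t2,t3}}
  U123: {{t2,t3}}
C dims 3,5,1; δ0: rk 2, SNF 1^2; δ1: rk 1, SNF 1^1
Ȟ^0 = (3 − 2) − 0 = 1, so Ȟ^0 ≅ Z
Ȟ^1 = (5 − 1) − 2 = 2, so Ȟ^1 ≅ Z^2
Ȟ^2 = (1 − 0) − 1 = 0, so Ȟ^2 ≅ 0

Ȟ^0 ≅ Z, Ȟ^1 ≅ Z^2 and Ȟ^2 ≅ 0


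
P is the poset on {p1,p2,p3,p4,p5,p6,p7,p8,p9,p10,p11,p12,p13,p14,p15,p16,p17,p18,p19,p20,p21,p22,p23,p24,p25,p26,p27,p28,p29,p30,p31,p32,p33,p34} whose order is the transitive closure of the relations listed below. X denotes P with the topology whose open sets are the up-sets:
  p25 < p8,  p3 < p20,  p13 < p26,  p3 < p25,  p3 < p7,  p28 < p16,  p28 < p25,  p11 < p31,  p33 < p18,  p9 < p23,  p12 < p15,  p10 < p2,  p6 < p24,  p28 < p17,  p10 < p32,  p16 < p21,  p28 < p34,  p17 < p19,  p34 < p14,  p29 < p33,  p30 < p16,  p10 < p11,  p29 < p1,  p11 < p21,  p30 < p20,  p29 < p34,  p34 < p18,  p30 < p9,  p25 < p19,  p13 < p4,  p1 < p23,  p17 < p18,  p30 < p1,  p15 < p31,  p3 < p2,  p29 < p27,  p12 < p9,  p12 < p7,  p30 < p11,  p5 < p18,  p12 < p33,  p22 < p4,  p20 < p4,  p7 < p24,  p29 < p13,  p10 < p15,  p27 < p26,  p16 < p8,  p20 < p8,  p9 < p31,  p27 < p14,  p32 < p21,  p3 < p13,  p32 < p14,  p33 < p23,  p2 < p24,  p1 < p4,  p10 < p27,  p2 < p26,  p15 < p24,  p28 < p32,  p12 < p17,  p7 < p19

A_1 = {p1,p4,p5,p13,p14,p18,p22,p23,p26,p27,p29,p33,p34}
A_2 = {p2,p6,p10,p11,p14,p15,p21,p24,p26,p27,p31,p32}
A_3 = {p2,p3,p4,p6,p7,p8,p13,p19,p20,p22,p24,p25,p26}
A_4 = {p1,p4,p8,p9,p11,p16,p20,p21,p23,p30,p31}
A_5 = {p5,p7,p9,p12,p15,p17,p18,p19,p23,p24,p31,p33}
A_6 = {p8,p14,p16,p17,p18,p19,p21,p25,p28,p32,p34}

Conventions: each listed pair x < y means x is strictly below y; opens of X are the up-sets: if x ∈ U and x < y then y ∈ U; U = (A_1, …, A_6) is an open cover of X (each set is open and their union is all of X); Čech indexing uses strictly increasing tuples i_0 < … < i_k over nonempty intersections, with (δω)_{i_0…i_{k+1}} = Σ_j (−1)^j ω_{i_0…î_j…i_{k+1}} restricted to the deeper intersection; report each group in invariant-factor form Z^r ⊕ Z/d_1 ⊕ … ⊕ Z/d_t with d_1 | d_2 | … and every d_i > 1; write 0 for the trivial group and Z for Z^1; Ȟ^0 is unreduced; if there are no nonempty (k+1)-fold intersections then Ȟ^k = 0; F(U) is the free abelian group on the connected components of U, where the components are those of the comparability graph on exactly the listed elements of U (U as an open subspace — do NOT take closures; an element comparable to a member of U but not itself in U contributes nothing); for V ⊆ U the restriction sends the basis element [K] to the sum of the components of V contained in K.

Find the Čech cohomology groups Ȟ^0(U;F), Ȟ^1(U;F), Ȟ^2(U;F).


cover nerve:
  A12={p14,p26,p27} A13={p4,p13,p22,p26} A14={p1,p4,p23} A15={p5,p18,p23,p33} A16={p14,p18,p34} A23={p2,p6,p24,p26} A24={p11,p21,p31} A25={p15,p24,p31} A26={p14,p21,p32} A34={p4,p8,p20} A35={p7,p19,p24} A36={p8,p19,p25} A45={p9,p23,p31} A46={p8,p16,p21} A56={p17,p18,p19}
  A123={p26} A126={p14} A134={p4} A145={p23} A156={p18} A235={p24} A245={p31} A246={p21} A346={p8} A356={p19}
components per intersection:
  A1: {p1,p4,p5,p13,p14,p18,p22,p23,p26,p27,p29,p33,p34}
  A2: {p2,p6,p10,p11,p14,p15,p21,p24,p26,p27,p31,p32}
  A3: {p2,p3,p4,p6,p7,p8,p13,p19,p20,p22,p24,p25,p26}
  A4: {p1,p4,p8,p9,p11,p16,p20,p21,p23,p30,p31}
  A5: {p5,p7,p9,p12,p15,p17,p18,p19,p23,p24,p31,p33}
  A6: {p8,p14,p16,p17,p18,p19,p21,p25,p28,p32,p34}
  A12: {p14,p26,p27}
  A13: {p4,p13,p22,p26}
  A14: {p1,p4,p23}
  A15: {p5,p18,p23,p33}
  A16: {p14,p18,p34}
  A23: {p2,p6,p24,p26}
  A24: {p11,p21,p31}
  A25: {p15,p24,p31}
  A26: {p14,p21,p32}
  A34: {p4,p8,p20}
  A35: {p7,p19,p24}
  A36: {p8,p19,p25}
  A45: {p9,p23,p31}
  A46: {p8,p16,p21}
  A56: {p17,p18,p19}
  A123: {p26}
  A126: {p14}
  A134: {p4}
  A145: {p23}
  A156: {p18}
  A235: {p24}
  A245: {p31}
  A246: {p21}
  A346: {p8}
  A356: {p19}
C dims 6,15,10; δ0: rk 5, SNF 1^5; δ1: rk 10, SNF 1^9·2
Ȟ^0: (6−5)−0=1 ⇒ Z
Ȟ^1: (15−10)−5=0 ⇒ 0
Ȟ^2: (10−0)−10=0 plus torsion [2] ⇒ Z/2

Ȟ^0 = Z,  Ȟ^1 = 0,  Ȟ^2 = Z/2
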